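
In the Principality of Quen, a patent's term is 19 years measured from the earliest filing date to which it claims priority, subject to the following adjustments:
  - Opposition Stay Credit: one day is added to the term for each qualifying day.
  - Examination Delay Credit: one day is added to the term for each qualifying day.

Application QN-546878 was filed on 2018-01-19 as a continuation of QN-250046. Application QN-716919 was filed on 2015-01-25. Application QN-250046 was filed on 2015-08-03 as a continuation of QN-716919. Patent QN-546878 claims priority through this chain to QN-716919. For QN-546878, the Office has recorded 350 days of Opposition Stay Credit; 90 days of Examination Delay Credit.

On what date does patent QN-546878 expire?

April 10, 2035

Earliest priority filing: 25 January 2015.
Base term: 25 January 2015 + 19 years → 25 January 2034.
Opposition Stay Credit: +350 days → 10 January 2035.
Examination Delay Credit: +90 days → 10 April 2035.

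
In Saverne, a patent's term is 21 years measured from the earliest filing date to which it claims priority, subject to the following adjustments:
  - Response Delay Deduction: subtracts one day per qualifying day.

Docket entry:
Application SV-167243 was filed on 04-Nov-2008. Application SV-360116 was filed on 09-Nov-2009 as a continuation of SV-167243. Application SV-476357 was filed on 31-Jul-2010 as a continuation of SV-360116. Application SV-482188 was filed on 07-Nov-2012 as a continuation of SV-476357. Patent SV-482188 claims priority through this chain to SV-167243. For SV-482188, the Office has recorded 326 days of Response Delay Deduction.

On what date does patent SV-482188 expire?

Earliest priority filing: 4 November 2008.
Base term: 4 November 2008 + 21 years → 4 November 2029.
Response Delay Deduction: −326 days → 13 December 2028.

2028-12-13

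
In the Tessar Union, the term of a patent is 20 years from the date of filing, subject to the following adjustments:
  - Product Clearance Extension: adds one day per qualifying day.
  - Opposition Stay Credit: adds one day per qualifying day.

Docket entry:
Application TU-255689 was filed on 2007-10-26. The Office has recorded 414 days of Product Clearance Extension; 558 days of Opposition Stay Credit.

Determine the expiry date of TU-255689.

June 24, 2030

Base term: filing date + 20 years → 26 October 2027.
Product Clearance Extension: +414 days → 13 December 2028.
Opposition Stay Credit: +558 days → 24 June 2030.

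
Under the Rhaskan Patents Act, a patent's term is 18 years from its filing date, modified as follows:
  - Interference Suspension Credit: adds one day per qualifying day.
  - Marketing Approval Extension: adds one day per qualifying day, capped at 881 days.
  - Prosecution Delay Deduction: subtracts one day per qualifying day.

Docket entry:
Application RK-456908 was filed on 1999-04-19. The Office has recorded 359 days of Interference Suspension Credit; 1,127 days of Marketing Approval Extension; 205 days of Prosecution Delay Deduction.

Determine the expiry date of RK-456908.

2020-02-18

Base term: filing date + 18 years → 19 April 2017.
Interference Suspension Credit: +359 days → 13 April 2018.
Marketing Approval Extension: 1127 days claimed exceeds the 881-day cap, so +881 days → 10 September 2020.
Prosecution Delay Deduction: −205 days → 18 February 2020.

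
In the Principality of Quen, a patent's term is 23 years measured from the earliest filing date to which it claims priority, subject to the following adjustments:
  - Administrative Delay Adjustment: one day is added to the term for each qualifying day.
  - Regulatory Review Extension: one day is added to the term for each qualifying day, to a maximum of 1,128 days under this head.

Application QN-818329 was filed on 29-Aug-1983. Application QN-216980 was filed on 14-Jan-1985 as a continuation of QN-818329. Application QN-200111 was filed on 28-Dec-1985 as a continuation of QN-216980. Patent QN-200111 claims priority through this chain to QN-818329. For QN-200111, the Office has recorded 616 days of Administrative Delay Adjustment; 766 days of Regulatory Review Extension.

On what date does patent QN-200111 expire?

2010-06-11

Earliest priority filing: 29 August 1983.
Base term: 29 August 1983 + 23 years → 29 August 2006.
Administrative Delay Adjustment: +616 days → 6 May 2008.
Regulatory Review Extension: 766 days (within the 1128-day cap) → +766 days → 11 June 2010.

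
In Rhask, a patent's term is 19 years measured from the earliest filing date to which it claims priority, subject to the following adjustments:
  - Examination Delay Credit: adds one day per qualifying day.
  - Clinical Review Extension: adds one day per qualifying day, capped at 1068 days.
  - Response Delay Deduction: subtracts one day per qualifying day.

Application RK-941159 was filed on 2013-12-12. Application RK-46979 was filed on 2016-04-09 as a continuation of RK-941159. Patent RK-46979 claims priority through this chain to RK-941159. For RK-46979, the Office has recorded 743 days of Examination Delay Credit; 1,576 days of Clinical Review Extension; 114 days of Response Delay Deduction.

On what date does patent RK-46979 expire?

Earliest priority filing: 12 December 2013.
Base term: 12 December 2013 + 19 years → 12 December 2032.
Examination Delay Credit: +743 days → 25 December 2034.
Clinical Review Extension: 1576 days claimed exceeds the 1068-day cap, so +1068 days → 27 November 2037.
Response Delay Deduction: −114 days → 5 August 2037.

2037-08-05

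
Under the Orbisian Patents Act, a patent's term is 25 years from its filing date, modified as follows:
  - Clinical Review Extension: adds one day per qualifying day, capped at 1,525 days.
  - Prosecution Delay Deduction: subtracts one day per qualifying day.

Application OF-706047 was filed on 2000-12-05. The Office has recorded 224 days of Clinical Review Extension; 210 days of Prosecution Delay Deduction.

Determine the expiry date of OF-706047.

Base term: filing date + 25 years → 5 December 2025.
Clinical Review Extension: 224 days (within the 1525-day cap) → +224 days → 17 July 2026.
Prosecution Delay Deduction: −210 days → 19 December 2025.

2025-12-19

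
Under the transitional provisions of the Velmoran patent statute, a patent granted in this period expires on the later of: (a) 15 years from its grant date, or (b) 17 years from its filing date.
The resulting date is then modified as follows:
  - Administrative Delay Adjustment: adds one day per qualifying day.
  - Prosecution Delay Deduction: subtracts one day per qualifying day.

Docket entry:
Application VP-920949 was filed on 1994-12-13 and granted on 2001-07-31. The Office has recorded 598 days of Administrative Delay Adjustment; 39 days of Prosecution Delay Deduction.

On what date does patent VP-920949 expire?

February 10, 2018

(a) grant + 15 years → 31 July 2016.
(b) filing + 17 years → 13 December 2011.
Later of the two: 31 July 2016.
Administrative Delay Adjustment: +598 days → 21 March 2018.
Prosecution Delay Deduction: −39 days → 10 February 2018.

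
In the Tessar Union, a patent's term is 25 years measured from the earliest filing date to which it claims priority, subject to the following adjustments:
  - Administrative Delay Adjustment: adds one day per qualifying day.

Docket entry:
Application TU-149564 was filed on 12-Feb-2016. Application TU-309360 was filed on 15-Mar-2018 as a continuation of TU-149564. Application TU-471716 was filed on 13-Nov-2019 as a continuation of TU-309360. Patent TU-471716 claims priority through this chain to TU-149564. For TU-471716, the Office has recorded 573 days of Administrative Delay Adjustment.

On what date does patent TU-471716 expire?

Earliest priority filing: 12 February 2016.
Base term: 12 February 2016 + 25 years → 12 February 2041.
Administrative Delay Adjustment: +573 days → 8 September 2042.

September 8, 2042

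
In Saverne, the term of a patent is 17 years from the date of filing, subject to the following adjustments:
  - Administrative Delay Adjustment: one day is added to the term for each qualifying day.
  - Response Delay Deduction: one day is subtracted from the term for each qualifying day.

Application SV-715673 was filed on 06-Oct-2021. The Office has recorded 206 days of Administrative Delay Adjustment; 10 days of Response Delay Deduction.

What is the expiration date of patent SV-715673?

April 20, 2039

Base term: filing date + 17 years → 6 October 2038.
Administrative Delay Adjustment: +206 days → 30 April 2039.
Response Delay Deduction: −10 days → 20 April 2039.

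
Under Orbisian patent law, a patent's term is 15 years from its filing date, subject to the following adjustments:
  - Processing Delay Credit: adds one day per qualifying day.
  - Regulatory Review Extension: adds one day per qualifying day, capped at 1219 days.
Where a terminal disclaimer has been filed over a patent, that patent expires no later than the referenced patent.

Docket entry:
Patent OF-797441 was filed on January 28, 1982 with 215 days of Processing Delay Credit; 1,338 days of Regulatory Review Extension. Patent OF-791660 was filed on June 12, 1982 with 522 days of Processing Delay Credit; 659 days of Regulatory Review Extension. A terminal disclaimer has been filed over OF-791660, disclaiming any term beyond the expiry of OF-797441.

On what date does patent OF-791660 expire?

September 5, 2000

Natural term of OF-791660:
  Base: filing + 15 years → 12 June 1997.
  Processing Delay Credit: +522 days → 16 November 1998.
  Regulatory Review Extension: 659 days (within the 1219-day cap) → +659 days → 5 September 2000.
Expiry of referenced patent OF-797441:
  Base: filing + 15 years → 28 January 1997.
  Processing Delay Credit: +215 days → 31 August 1997.
  Regulatory Review Extension: 1338 days claimed exceeds the 1219-day cap, so +1219 days → 1 January 2001.
Terminal disclaimer: OF-791660 expires on the earlier of 5 September 2000 and 1 January 2001.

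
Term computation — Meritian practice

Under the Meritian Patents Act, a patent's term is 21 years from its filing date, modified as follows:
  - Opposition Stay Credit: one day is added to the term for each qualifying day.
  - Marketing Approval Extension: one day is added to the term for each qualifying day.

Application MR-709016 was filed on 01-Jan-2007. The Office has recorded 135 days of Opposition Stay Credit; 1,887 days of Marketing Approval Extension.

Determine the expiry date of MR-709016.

2033-07-15

Base term: filing date + 21 years → 1 January 2028.
Opposition Stay Credit: +135 days → 15 May 2028.
Marketing Approval Extension: +1887 days → 15 July 2033.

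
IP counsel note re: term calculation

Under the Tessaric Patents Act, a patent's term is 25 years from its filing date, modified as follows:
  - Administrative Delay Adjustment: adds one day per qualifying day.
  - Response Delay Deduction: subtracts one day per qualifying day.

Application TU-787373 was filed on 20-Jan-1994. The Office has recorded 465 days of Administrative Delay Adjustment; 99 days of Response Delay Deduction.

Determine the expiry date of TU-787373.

2020-01-21

Base term: filing date + 25 years → 20 January 2019.
Administrative Delay Adjustment: +465 days → 29 April 2020.
Response Delay Deduction: −99 days → 21 January 2020.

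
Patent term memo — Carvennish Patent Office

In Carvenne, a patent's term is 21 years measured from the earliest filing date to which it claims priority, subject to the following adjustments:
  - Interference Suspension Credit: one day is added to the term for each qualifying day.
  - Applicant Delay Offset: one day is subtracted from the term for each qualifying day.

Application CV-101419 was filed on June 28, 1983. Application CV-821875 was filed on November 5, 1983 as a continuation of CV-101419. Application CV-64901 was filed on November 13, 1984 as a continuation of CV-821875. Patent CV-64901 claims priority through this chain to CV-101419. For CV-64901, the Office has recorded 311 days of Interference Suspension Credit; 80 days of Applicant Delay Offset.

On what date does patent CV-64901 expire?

Earliest priority filing: 28 June 1983.
Base term: 28 June 1983 + 21 years → 28 June 2004.
Interference Suspension Credit: +311 days → 5 May 2005.
Applicant Delay Offset: −80 days → 14 February 2005.

2005-02-14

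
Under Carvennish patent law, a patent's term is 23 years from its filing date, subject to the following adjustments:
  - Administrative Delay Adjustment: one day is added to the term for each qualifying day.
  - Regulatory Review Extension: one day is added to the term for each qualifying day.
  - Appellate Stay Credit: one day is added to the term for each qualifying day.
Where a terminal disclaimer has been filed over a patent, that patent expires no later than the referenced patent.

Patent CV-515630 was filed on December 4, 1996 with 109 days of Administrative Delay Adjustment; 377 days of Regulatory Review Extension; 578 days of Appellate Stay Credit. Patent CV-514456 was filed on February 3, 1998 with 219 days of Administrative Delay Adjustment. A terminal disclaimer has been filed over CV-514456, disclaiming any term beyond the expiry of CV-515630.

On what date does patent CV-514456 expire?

2021-09-10

Natural term of CV-514456:
  Base: filing + 23 years → 3 February 2021.
  Administrative Delay Adjustment: +219 days → 10 September 2021.
Expiry of referenced patent CV-515630:
  Base: filing + 23 years → 4 December 2019.
  Administrative Delay Adjustment: +109 days → 22 March 2020.
  Regulatory Review Extension: +377 days → 3 April 2021.
  Appellate Stay Credit: +578 days → 2 November 2022.
Terminal disclaimer: CV-514456 expires on the earlier of 10 September 2021 and 2 November 2022.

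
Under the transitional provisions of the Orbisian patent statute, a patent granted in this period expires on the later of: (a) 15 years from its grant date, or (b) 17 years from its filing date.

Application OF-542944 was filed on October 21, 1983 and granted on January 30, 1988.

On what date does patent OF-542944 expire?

(a) grant + 15 years → 30 January 2003.
(b) filing + 17 years → 21 October 2000.
Later of the two: 30 January 2003.

2003-01-30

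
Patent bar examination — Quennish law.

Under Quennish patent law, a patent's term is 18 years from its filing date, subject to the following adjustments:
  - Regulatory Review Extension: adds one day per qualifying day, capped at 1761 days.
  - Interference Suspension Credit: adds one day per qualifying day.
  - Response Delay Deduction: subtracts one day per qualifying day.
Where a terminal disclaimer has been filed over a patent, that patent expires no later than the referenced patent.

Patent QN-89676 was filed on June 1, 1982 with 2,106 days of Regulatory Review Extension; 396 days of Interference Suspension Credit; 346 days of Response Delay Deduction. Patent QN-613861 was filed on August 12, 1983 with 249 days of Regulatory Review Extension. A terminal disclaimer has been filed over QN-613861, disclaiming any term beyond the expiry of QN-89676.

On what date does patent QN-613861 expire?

April 18, 2002

Natural term of QN-613861:
  Base: filing + 18 years → 12 August 2001.
  Regulatory Review Extension: 249 days (within the 1761-day cap) → +249 days → 18 April 2002.
Expiry of referenced patent QN-89676:
  Base: filing + 18 years → 1 June 2000.
  Regulatory Review Extension: 2106 days claimed exceeds the 1761-day cap, so +1761 days → 28 March 2005.
  Interference Suspension Credit: +396 days → 28 April 2006.
  Response Delay Deduction: −346 days → 17 May 2005.
Terminal disclaimer: QN-613861 expires on the earlier of 18 April 2002 and 17 May 2005.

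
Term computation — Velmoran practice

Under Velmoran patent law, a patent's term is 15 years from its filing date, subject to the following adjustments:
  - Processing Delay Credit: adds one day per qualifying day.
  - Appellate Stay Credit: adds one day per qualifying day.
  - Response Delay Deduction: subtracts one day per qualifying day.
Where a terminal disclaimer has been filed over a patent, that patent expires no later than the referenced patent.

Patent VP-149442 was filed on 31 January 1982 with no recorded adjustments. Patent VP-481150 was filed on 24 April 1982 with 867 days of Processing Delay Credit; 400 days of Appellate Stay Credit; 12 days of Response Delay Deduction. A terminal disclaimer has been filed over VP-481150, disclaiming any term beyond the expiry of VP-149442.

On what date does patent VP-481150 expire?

January 31, 1997

Natural term of VP-481150:
  Base: filing + 15 years → 24 April 1997.
  Processing Delay Credit: +867 days → 8 September 1999.
  Appellate Stay Credit: +400 days → 12 October 2000.
  Response Delay Deduction: −12 days → 30 September 2000.
Expiry of referenced patent VP-149442:
  Base: filing + 15 years → 31 January 1997.
Terminal disclaimer: VP-481150 expires on the earlier of 30 September 2000 and 31 January 1997.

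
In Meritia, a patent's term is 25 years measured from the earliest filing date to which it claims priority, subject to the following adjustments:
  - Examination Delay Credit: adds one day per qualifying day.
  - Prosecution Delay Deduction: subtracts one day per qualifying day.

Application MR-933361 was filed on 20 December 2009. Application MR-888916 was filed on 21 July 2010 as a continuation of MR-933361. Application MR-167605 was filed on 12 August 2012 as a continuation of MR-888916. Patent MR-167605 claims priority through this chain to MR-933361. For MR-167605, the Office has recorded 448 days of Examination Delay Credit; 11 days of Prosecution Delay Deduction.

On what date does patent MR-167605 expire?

March 1, 2036

Earliest priority filing: 20 December 2009.
Base term: 20 December 2009 + 25 years → 20 December 2034.
Examination Delay Credit: +448 days → 12 March 2036.
Prosecution Delay Deduction: −11 days → 1 March 2036.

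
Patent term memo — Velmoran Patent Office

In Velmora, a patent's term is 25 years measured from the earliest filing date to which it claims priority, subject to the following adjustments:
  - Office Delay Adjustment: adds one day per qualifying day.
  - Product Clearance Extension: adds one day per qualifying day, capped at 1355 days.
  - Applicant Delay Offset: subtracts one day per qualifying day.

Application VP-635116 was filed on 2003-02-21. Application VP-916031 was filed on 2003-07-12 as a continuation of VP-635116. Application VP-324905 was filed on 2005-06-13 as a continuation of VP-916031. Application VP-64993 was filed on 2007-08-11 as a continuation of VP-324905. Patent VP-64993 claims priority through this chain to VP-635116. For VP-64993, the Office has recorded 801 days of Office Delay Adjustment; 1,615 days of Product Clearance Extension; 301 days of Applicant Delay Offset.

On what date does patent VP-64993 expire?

March 21, 2033

Earliest priority filing: 21 February 2003.
Base term: 21 February 2003 + 25 years → 21 February 2028.
Office Delay Adjustment: +801 days → 2 May 2030.
Product Clearance Extension: 1615 days claimed exceeds the 1355-day cap, so +1355 days → 16 January 2034.
Applicant Delay Offset: −301 days → 21 March 2033.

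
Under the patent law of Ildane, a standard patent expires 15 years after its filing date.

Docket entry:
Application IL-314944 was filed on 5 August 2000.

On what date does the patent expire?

2015-08-05

Filing date + 15 years → 5 August 2015.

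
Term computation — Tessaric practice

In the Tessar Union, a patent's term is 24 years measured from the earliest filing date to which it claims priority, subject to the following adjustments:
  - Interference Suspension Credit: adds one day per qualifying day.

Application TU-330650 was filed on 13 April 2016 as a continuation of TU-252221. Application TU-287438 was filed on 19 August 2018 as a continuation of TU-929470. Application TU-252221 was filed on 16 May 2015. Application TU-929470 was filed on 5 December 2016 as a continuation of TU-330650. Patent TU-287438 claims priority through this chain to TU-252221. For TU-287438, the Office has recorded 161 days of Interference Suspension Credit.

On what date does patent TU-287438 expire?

October 24, 2039

Earliest priority filing: 16 May 2015.
Base term: 16 May 2015 + 24 years → 16 May 2039.
Interference Suspension Credit: +161 days → 24 October 2039.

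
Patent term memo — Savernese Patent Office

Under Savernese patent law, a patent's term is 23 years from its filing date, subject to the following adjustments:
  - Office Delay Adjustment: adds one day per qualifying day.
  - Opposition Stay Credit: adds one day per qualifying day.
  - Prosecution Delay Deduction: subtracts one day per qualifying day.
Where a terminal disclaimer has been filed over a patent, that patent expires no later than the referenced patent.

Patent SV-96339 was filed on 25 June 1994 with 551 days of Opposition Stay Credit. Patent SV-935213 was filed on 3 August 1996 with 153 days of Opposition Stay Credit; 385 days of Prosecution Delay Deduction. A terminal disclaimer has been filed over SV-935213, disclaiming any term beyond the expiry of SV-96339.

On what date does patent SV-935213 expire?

Natural term of SV-935213:
  Base: filing + 23 years → 3 August 2019.
  Opposition Stay Credit: +153 days → 3 January 2020.
  Prosecution Delay Deduction: −385 days → 14 December 2018.
Expiry of referenced patent SV-96339:
  Base: filing + 23 years → 25 June 2017.
  Opposition Stay Credit: +551 days → 28 December 2018.
Terminal disclaimer: SV-935213 expires on the earlier of 14 December 2018 and 28 December 2018.

2018-12-14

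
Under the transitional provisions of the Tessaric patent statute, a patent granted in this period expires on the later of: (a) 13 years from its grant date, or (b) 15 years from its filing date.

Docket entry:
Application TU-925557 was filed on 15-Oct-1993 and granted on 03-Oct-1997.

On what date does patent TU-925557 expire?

(a) grant + 13 years → 3 October 2010.
(b) filing + 15 years → 15 October 2008.
Later of the two: 3 October 2010.

October 3, 2010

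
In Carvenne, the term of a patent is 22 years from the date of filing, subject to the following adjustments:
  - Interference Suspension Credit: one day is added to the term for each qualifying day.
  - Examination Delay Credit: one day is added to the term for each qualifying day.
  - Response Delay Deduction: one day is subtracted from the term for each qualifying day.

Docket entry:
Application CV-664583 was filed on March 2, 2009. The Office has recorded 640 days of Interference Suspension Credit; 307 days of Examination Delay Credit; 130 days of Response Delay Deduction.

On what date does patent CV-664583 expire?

Base term: filing date + 22 years → 2 March 2031.
Interference Suspension Credit: +640 days → 1 December 2032.
Examination Delay Credit: +307 days → 4 October 2033.
Response Delay Deduction: −130 days → 27 May 2033.

2033-05-27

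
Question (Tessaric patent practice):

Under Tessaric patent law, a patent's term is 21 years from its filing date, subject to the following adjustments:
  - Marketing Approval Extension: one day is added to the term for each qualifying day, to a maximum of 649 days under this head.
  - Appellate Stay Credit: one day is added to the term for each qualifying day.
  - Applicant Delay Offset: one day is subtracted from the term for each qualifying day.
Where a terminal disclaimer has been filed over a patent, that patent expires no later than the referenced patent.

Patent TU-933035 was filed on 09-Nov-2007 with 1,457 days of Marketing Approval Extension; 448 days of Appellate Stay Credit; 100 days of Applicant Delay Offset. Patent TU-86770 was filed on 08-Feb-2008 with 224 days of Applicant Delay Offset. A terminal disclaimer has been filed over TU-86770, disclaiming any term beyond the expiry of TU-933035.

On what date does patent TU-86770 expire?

June 29, 2028

Natural term of TU-86770:
  Base: filing + 21 years → 8 February 2029.
  Applicant Delay Offset: −224 days → 29 June 2028.
Expiry of referenced patent TU-933035:
  Base: filing + 21 years → 9 November 2028.
  Marketing Approval Extension: 1457 days claimed exceeds the 649-day cap, so +649 days → 20 August 2030.
  Appellate Stay Credit: +448 days → 11 November 2031.
  Applicant Delay Offset: −100 days → 3 August 2031.
Terminal disclaimer: TU-86770 expires on the earlier of 29 June 2028 and 3 August 2031.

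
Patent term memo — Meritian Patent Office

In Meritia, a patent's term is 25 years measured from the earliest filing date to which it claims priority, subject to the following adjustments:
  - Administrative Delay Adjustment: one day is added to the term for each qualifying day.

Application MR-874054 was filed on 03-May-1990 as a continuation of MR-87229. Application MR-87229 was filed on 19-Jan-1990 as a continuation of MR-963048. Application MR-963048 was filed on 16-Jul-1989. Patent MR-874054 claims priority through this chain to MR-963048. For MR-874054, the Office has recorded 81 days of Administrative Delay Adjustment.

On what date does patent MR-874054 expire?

Earliest priority filing: 16 July 1989.
Base term: 16 July 1989 + 25 years → 16 July 2014.
Administrative Delay Adjustment: +81 days → 5 October 2014.

2014-10-05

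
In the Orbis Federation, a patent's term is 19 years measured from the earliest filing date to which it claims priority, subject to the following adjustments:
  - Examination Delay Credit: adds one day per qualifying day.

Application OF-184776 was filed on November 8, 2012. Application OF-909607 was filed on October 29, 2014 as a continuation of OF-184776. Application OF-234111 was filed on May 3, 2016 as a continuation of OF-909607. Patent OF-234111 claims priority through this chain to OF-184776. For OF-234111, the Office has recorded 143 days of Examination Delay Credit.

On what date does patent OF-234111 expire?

2032-03-30

Earliest priority filing: 8 November 2012.
Base term: 8 November 2012 + 19 years → 8 November 2031.
Examination Delay Credit: +143 days → 30 March 2032.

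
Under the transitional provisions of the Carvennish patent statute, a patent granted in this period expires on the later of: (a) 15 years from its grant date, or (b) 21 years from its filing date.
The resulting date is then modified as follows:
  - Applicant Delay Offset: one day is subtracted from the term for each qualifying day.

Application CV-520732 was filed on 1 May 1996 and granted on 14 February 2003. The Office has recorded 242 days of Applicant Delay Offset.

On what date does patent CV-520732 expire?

(a) grant + 15 years → 14 February 2018.
(b) filing + 21 years → 1 May 2017.
Later of the two: 14 February 2018.
Applicant Delay Offset: −242 days → 17 June 2017.

2017-06-17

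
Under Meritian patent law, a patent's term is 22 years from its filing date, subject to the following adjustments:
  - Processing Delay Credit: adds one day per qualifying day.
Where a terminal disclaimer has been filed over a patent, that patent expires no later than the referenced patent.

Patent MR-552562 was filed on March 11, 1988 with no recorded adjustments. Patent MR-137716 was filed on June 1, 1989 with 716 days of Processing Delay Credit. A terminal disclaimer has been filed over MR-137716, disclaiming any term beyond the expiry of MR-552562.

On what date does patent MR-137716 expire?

Natural term of MR-137716:
  Base: filing + 22 years → 1 June 2011.
  Processing Delay Credit: +716 days → 17 May 2013.
Expiry of referenced patent MR-552562:
  Base: filing + 22 years → 11 March 2010.
Terminal disclaimer: MR-137716 expires on the earlier of 17 May 2013 and 11 March 2010.

2010-03-11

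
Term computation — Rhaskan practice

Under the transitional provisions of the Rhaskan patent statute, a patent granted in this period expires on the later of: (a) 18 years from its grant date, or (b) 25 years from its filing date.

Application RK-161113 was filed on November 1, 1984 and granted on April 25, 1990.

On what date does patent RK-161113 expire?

(a) grant + 18 years → 25 April 2008.
(b) filing + 25 years → 1 November 2009.
Later of the two: 1 November 2009.

November 1, 2009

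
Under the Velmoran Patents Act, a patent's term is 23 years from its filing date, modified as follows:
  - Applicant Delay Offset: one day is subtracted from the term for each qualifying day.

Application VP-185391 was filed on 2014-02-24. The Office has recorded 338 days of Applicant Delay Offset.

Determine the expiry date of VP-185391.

March 23, 2036

Base term: filing date + 23 years → 24 February 2037.
Applicant Delay Offset: −338 days → 23 March 2036.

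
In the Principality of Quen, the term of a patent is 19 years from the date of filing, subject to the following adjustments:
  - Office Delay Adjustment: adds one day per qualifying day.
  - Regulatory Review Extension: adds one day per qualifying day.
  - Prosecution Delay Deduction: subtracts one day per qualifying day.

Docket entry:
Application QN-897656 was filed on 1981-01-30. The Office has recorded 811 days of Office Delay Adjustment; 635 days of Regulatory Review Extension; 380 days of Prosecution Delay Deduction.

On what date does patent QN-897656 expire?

Base term: filing date + 19 years → 30 January 2000.
Office Delay Adjustment: +811 days → 20 April 2002.
Regulatory Review Extension: +635 days → 15 January 2004.
Prosecution Delay Deduction: −380 days → 31 December 2002.

2002-12-31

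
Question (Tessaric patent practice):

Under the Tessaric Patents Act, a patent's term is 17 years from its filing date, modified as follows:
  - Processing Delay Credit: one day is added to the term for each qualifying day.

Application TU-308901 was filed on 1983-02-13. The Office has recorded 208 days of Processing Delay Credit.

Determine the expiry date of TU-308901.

September 8, 2000

Base term: filing date + 17 years → 13 February 2000.
Processing Delay Credit: +208 days → 8 September 2000.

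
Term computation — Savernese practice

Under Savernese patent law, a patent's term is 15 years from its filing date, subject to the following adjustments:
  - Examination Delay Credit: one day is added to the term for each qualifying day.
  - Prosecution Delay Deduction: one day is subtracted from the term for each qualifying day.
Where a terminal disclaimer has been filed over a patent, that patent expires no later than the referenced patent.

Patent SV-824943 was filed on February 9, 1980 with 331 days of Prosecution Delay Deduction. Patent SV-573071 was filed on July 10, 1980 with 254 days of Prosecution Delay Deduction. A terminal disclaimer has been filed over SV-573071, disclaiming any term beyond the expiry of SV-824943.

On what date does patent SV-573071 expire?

Natural term of SV-573071:
  Base: filing + 15 years → 10 July 1995.
  Prosecution Delay Deduction: −254 days → 29 October 1994.
Expiry of referenced patent SV-824943:
  Base: filing + 15 years → 9 February 1995.
  Prosecution Delay Deduction: −331 days → 15 March 1994.
Terminal disclaimer: SV-573071 expires on the earlier of 29 October 1994 and 15 March 1994.

March 15, 1994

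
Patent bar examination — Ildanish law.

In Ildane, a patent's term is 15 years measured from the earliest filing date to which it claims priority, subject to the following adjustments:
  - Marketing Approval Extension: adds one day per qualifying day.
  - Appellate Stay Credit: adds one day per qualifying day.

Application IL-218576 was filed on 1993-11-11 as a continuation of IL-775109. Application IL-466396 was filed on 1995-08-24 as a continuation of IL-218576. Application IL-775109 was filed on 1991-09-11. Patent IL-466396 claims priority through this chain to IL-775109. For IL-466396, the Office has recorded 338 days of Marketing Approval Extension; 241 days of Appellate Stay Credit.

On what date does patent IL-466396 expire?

2008-04-12

Earliest priority filing: 11 September 1991.
Base term: 11 September 1991 + 15 years → 11 September 2006.
Marketing Approval Extension: +338 days → 15 August 2007.
Appellate Stay Credit: +241 days → 12 April 2008.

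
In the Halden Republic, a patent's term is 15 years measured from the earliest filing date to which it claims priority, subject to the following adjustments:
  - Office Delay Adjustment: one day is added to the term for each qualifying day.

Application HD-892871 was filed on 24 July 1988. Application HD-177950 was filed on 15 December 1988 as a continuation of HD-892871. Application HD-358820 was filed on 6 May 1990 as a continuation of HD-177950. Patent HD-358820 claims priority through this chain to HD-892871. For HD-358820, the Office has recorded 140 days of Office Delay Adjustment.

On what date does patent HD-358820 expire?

2003-12-11

Earliest priority filing: 24 July 1988.
Base term: 24 July 1988 + 15 years → 24 July 2003.
Office Delay Adjustment: +140 days → 11 December 2003.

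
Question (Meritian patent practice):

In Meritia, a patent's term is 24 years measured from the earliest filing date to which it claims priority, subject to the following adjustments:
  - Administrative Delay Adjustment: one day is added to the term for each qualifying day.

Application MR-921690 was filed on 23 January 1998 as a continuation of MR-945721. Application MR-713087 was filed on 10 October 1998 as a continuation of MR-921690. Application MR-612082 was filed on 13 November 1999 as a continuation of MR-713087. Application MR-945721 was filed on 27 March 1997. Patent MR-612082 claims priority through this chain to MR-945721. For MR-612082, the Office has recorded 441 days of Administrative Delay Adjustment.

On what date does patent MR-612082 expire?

2022-06-11

Earliest priority filing: 27 March 1997.
Base term: 27 March 1997 + 24 years → 27 March 2021.
Administrative Delay Adjustment: +441 days → 11 June 2022.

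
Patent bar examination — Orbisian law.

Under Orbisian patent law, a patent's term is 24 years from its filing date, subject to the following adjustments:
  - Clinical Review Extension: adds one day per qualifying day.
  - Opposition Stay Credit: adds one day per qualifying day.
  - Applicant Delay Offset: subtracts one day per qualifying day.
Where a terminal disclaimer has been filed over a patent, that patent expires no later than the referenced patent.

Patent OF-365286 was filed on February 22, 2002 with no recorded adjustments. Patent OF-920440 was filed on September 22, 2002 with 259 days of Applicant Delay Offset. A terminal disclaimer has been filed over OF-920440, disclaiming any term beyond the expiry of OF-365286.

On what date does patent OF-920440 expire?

2026-01-06

Natural term of OF-920440:
  Base: filing + 24 years → 22 September 2026.
  Applicant Delay Offset: −259 days → 6 January 2026.
Expiry of referenced patent OF-365286:
  Base: filing + 24 years → 22 February 2026.
Terminal disclaimer: OF-920440 expires on the earlier of 6 January 2026 and 22 February 2026.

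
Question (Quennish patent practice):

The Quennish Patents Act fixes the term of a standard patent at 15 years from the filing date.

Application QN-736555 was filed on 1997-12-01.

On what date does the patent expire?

2012-12-01

Filing date + 15 years → 1 December 2012.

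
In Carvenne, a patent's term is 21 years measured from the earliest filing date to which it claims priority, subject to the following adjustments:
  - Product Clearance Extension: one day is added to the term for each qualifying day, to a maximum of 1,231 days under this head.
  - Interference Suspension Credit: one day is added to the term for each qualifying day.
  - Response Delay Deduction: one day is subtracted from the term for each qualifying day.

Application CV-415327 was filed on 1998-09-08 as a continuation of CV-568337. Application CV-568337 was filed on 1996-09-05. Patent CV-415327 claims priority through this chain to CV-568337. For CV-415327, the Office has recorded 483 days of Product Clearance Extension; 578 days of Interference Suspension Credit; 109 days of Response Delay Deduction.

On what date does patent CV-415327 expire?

April 14, 2020

Earliest priority filing: 5 September 1996.
Base term: 5 September 1996 + 21 years → 5 September 2017.
Product Clearance Extension: 483 days (within the 1231-day cap) → +483 days → 1 January 2019.
Interference Suspension Credit: +578 days → 1 August 2020.
Response Delay Deduction: −109 days → 14 April 2020.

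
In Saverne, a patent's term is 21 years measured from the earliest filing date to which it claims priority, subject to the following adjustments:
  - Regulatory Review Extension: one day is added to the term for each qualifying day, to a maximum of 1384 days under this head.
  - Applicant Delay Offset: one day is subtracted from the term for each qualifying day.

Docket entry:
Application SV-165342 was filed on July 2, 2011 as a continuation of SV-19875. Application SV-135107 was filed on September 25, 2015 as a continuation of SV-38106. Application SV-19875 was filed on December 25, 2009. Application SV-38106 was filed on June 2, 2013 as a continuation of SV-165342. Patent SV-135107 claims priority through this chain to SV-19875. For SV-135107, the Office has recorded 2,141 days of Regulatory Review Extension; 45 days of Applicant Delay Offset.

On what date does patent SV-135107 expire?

Earliest priority filing: 25 December 2009.
Base term: 25 December 2009 + 21 years → 25 December 2030.
Regulatory Review Extension: 2141 days claimed exceeds the 1384-day cap, so +1384 days → 9 October 2034.
Applicant Delay Offset: −45 days → 25 August 2034.

August 25, 2034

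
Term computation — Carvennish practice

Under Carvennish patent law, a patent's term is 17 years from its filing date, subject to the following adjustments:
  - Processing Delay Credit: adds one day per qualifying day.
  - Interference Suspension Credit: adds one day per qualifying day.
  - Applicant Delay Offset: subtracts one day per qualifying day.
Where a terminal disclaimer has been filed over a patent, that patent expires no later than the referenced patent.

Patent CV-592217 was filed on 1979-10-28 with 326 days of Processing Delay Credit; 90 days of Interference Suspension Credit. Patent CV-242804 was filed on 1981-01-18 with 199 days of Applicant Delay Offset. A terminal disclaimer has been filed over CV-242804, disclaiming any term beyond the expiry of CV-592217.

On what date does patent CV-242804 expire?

1997-07-03

Natural term of CV-242804:
  Base: filing + 17 years → 18 January 1998.
  Applicant Delay Offset: −199 days → 3 July 1997.
Expiry of referenced patent CV-592217:
  Base: filing + 17 years → 28 October 1996.
  Processing Delay Credit: +326 days → 19 September 1997.
  Interference Suspension Credit: +90 days → 18 December 1997.
Terminal disclaimer: CV-242804 expires on the earlier of 3 July 1997 and 18 December 1997.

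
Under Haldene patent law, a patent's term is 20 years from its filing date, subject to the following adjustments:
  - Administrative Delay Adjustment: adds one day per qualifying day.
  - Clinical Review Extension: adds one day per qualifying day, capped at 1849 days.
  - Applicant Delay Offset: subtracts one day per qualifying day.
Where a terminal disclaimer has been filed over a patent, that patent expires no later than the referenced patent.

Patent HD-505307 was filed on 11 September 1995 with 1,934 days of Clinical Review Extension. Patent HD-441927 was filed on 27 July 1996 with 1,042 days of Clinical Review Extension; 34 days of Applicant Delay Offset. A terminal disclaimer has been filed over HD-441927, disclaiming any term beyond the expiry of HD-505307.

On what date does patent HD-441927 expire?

2019-05-01

Natural term of HD-441927:
  Base: filing + 20 years → 27 July 2016.
  Clinical Review Extension: 1042 days (within the 1849-day cap) → +1042 days → 4 June 2019.
  Applicant Delay Offset: −34 days → 1 May 2019.
Expiry of referenced patent HD-505307:
  Base: filing + 20 years → 11 September 2015.
  Clinical Review Extension: 1934 days claimed exceeds the 1849-day cap, so +1849 days → 3 October 2020.
Terminal disclaimer: HD-441927 expires on the earlier of 1 May 2019 and 3 October 2020.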